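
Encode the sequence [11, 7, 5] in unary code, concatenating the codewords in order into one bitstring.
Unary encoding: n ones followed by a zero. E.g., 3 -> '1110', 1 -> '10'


Encode each number as n ones followed by a terminating 0:
  11 -> 111111111110 (12 bits)
  7 -> 11111110 (8 bits)
  5 -> 111110 (6 bits)
Total length = 12 + 8 + 6 = 26 bits.

Unary([11, 7, 5]) = 11111111111011111110111110 (26 bits)


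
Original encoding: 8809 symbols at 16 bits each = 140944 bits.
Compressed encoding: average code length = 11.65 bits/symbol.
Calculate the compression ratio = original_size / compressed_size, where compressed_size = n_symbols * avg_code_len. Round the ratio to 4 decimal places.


original_size = n_symbols * orig_bits = 8809 * 16 = 140944 bits
compressed_size = n_symbols * avg_code_len = 8809 * 11.65 = 102624.85 bits
ratio = original_size / compressed_size = 140944 / 102624.85 = 1.3734

Compression ratio = 1.3734


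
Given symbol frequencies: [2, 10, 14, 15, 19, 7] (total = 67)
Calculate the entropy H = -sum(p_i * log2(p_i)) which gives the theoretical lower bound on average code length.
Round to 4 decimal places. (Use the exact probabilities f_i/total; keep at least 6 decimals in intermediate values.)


Per-symbol terms -p_i * log2(p_i) with p_i = f_i/67:
  p = 2/67 = 0.029851: log2(p) = -5.066089, -p*log2(p) = 0.151227
  p = 10/67 = 0.149254: log2(p) = -2.744161, -p*log2(p) = 0.409576
  p = 14/67 = 0.208955: log2(p) = -2.258734, -p*log2(p) = 0.471974
  p = 15/67 = 0.223881: log2(p) = -2.159199, -p*log2(p) = 0.483403
  p = 19/67 = 0.283582: log2(p) = -1.818162, -p*log2(p) = 0.515598
  p = 7/67 = 0.104478: log2(p) = -3.258734, -p*log2(p) = 0.340465
H = 0.151227 + 0.409576 + 0.471974 + 0.483403 + 0.515598 + 0.340465 = 2.372243

H = 2.3722 bits/symbol


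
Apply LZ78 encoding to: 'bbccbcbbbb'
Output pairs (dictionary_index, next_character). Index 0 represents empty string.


LZ78 encoding steps:
Dictionary: {0: ''}
Step 1: w='' (idx 0), next='b' -> output (0, 'b'), add 'b' as idx 1
Step 2: w='b' (idx 1), next='c' -> output (1, 'c'), add 'bc' as idx 2
Step 3: w='' (idx 0), next='c' -> output (0, 'c'), add 'c' as idx 3
Step 4: w='bc' (idx 2), next='b' -> output (2, 'b'), add 'bcb' as idx 4
Step 5: w='b' (idx 1), next='b' -> output (1, 'b'), add 'bb' as idx 5
Step 6: w='b' (idx 1), end of input -> output (1, '')


Encoded: [(0, 'b'), (1, 'c'), (0, 'c'), (2, 'b'), (1, 'b'), (1, '')]


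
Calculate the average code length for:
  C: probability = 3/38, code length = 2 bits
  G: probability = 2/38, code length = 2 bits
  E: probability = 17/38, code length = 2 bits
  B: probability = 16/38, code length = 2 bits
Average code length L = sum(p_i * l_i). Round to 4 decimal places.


Weighted contributions p_i * l_i:
  C: (3/38) * 2 = 6/38
  G: (2/38) * 2 = 4/38
  E: (17/38) * 2 = 34/38
  B: (16/38) * 2 = 32/38
Sum = (6 + 4 + 34 + 32)/38 = 76/38

L = 76/38 = 2.0000 bits/symbol


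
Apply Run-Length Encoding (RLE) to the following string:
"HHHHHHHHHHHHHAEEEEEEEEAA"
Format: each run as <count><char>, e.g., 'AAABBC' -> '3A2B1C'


Scanning runs left to right:
  i=0: run of 'H' x 13 -> '13H'
  i=13: run of 'A' x 1 -> '1A'
  i=14: run of 'E' x 8 -> '8E'
  i=22: run of 'A' x 2 -> '2A'

RLE = 13H1A8E2A


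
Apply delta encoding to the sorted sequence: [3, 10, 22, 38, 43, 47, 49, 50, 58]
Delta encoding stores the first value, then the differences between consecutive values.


First value: 3
Deltas:
  10 - 3 = 7
  22 - 10 = 12
  38 - 22 = 16
  43 - 38 = 5
  47 - 43 = 4
  49 - 47 = 2
  50 - 49 = 1
  58 - 50 = 8


Delta encoded: [3, 7, 12, 16, 5, 4, 2, 1, 8]


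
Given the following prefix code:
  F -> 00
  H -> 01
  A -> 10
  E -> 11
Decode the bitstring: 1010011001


Decoding step by step:
Bits 10 -> A
Bits 10 -> A
Bits 01 -> H
Bits 10 -> A
Bits 01 -> H


Decoded message: AAHAH


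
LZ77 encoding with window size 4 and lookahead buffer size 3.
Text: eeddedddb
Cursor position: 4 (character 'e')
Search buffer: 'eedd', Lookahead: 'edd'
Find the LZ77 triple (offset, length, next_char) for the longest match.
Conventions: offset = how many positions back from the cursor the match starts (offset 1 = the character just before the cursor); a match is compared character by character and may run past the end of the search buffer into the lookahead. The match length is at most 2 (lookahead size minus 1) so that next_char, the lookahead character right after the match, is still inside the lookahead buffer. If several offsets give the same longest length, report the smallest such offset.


Try each offset into the search buffer:
  offset=1 (pos 3, char 'd'): match length 0
  offset=2 (pos 2, char 'd'): match length 0
  offset=3 (pos 1, char 'e'): match length 2
  offset=4 (pos 0, char 'e'): match length 1
Longest match has length 2 at offset 3.
next_char = character at position 4 + 2 = 6 -> 'd'

Best match: offset=3, length=2 (matching 'ed' starting at position 1)
LZ77 triple: (3, 2, 'd')


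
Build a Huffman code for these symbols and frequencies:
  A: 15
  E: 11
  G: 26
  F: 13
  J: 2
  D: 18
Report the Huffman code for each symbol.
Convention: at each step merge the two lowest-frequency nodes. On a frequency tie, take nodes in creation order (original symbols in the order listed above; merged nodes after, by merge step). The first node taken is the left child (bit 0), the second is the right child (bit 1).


Huffman tree construction:
Step 1: Merge J(2) + E(11) = 13
Step 2: Merge F(13) + (J+E)(13) = 26
Step 3: Merge A(15) + D(18) = 33
Step 4: Merge G(26) + (F+(J+E))(26) = 52
Step 5: Merge (A+D)(33) + (G+(F+(J+E)))(52) = 85
Read each symbol's code off the tree from the root (left child = 0, right child = 1).

Codes:
  A: 00 (length 2)
  E: 1111 (length 4)
  G: 10 (length 2)
  F: 110 (length 3)
  J: 1110 (length 4)
  D: 01 (length 2)
Average code length: 209/85 = 2.4588 bits/symbol


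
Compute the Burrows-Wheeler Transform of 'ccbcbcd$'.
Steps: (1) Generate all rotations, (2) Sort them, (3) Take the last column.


Rotations (sorted):
  0: $ccbcbcd -> last char: d
  1: bcbcd$cc -> last char: c
  2: bcd$ccbc -> last char: c
  3: cbcbcd$c -> last char: c
  4: cbcd$ccb -> last char: b
  5: ccbcbcd$ -> last char: $
  6: cd$ccbcb -> last char: b
  7: d$ccbcbc -> last char: c


BWT = dcccb$bc


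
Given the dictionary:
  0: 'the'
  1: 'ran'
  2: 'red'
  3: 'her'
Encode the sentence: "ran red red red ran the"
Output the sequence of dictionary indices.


Look up each word in the dictionary:
  'ran' -> 1
  'red' -> 2
  'red' -> 2
  'red' -> 2
  'ran' -> 1
  'the' -> 0

Encoded: [1, 2, 2, 2, 1, 0]


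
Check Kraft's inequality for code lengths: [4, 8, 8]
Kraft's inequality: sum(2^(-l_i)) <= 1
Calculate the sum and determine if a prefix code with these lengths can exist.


Sum = 2^(-4) + 2^(-8) + 2^(-8)
    = 0.0625 + 0.00390625 + 0.00390625
    = 18/256 = 0.0703125
Since 0.0703125 <= 1, Kraft's inequality IS satisfied.
A prefix code with these lengths CAN exist.

Kraft sum = 0.0703125. Satisfied.


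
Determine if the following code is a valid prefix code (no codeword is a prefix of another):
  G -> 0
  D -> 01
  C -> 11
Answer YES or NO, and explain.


Checking each pair (does one codeword prefix another?):
  G='0' vs D='01': prefix -- VIOLATION

NO -- this is NOT a valid prefix code. G (0) is a prefix of D (01).


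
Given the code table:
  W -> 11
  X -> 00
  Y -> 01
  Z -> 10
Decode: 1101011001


Decoding:
11 -> W
01 -> Y
01 -> Y
10 -> Z
01 -> Y


Result: WYYZY


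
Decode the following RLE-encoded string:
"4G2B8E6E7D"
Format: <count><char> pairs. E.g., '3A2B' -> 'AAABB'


Expanding each <count><char> pair:
  4G -> 'GGGG'
  2B -> 'BB'
  8E -> 'EEEEEEEE'
  6E -> 'EEEEEE'
  7D -> 'DDDDDDD'

Decoded = GGGGBBEEEEEEEEEEEEEEDDDDDDD


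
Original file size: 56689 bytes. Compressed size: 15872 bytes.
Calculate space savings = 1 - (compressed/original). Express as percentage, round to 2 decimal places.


ratio = compressed/original = 15872/56689 = 0.279984
savings = 1 - ratio = 1 - 0.279984 = 0.720016
as a percentage: 0.720016 * 100 = 72.0%

Space savings = 1 - 15872/56689 = 72.0%


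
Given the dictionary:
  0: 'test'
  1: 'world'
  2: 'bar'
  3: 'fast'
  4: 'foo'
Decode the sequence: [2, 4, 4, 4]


Look up each index in the dictionary:
  2 -> 'bar'
  4 -> 'foo'
  4 -> 'foo'
  4 -> 'foo'

Decoded: "bar foo foo foo"


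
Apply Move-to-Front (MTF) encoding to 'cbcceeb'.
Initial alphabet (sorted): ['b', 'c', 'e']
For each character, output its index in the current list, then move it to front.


MTF encoding:
'c': index 1 in ['b', 'c', 'e'] -> ['c', 'b', 'e']
'b': index 1 in ['c', 'b', 'e'] -> ['b', 'c', 'e']
'c': index 1 in ['b', 'c', 'e'] -> ['c', 'b', 'e']
'c': index 0 in ['c', 'b', 'e'] -> ['c', 'b', 'e']
'e': index 2 in ['c', 'b', 'e'] -> ['e', 'c', 'b']
'e': index 0 in ['e', 'c', 'b'] -> ['e', 'c', 'b']
'b': index 2 in ['e', 'c', 'b'] -> ['b', 'e', 'c']


Output: [1, 1, 1, 0, 2, 0, 2]


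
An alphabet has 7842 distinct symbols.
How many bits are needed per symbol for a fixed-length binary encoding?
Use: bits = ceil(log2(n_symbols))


log2(7842) = 12.937
Bracket: 2^12 = 4096 < 7842 <= 2^13 = 8192
So ceil(log2(7842)) = 13

bits = ceil(log2(7842)) = ceil(12.937) = 13 bits


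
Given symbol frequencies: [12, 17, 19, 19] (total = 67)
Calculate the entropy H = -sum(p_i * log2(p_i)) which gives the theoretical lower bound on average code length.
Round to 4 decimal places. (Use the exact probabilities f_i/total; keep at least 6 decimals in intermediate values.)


Per-symbol terms -p_i * log2(p_i) with p_i = f_i/67:
  p = 12/67 = 0.179104: log2(p) = -2.481127, -p*log2(p) = 0.444381
  p = 17/67 = 0.253731: log2(p) = -1.978626, -p*log2(p) = 0.502040
  p = 19/67 = 0.283582: log2(p) = -1.818162, -p*log2(p) = 0.515598
  p = 19/67 = 0.283582: log2(p) = -1.818162, -p*log2(p) = 0.515598
H = 0.444381 + 0.502040 + 0.515598 + 0.515598 = 1.977617

H = 1.9776 bits/symbol


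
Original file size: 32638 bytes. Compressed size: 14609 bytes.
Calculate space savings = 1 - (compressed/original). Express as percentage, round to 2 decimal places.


ratio = compressed/original = 14609/32638 = 0.447607
savings = 1 - ratio = 1 - 0.447607 = 0.552393
as a percentage: 0.552393 * 100 = 55.24%

Space savings = 1 - 14609/32638 = 55.24%


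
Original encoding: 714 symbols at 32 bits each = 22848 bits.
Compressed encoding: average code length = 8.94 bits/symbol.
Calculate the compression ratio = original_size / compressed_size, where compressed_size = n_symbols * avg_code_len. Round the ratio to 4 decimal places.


original_size = n_symbols * orig_bits = 714 * 32 = 22848 bits
compressed_size = n_symbols * avg_code_len = 714 * 8.94 = 6383.16 bits
ratio = original_size / compressed_size = 22848 / 6383.16 = 3.5794

Compression ratio = 3.5794


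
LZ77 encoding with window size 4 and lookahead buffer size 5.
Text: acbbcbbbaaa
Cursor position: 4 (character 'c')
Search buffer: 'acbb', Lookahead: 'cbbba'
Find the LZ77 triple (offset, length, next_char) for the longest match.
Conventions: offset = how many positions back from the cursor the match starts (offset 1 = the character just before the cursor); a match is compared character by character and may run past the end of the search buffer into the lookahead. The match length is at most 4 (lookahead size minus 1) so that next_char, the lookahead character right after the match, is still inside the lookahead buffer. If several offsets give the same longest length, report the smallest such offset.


Try each offset into the search buffer:
  offset=1 (pos 3, char 'b'): match length 0
  offset=2 (pos 2, char 'b'): match length 0
  offset=3 (pos 1, char 'c'): match length 3
  offset=4 (pos 0, char 'a'): match length 0
Longest match has length 3 at offset 3.
next_char = character at position 4 + 3 = 7 -> 'b'

Best match: offset=3, length=3 (matching 'cbb' starting at position 1)
LZ77 triple: (3, 3, 'b')


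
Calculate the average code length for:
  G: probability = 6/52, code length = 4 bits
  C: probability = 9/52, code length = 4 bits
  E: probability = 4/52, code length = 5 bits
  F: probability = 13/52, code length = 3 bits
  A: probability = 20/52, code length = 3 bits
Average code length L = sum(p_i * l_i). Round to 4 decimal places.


Weighted contributions p_i * l_i:
  G: (6/52) * 4 = 24/52
  C: (9/52) * 4 = 36/52
  E: (4/52) * 5 = 20/52
  F: (13/52) * 3 = 39/52
  A: (20/52) * 3 = 60/52
Sum = (24 + 36 + 20 + 39 + 60)/52 = 179/52

L = 179/52 = 3.4423 bits/symbol


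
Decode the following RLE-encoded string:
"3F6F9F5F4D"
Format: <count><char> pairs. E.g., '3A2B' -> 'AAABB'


Expanding each <count><char> pair:
  3F -> 'FFF'
  6F -> 'FFFFFF'
  9F -> 'FFFFFFFFF'
  5F -> 'FFFFF'
  4D -> 'DDDD'

Decoded = FFFFFFFFFFFFFFFFFFFFFFFDDDD


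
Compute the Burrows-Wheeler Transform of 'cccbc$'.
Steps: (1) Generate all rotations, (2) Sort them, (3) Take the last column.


Rotations (sorted):
  0: $cccbc -> last char: c
  1: bc$ccc -> last char: c
  2: c$cccb -> last char: b
  3: cbc$cc -> last char: c
  4: ccbc$c -> last char: c
  5: cccbc$ -> last char: $


BWT = ccbcc$


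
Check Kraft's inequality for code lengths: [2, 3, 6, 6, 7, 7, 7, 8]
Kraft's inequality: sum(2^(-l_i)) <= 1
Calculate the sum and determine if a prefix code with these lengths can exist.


Sum = 2^(-2) + 2^(-3) + 2^(-6) + 2^(-6) + 2^(-7) + 2^(-7) + 2^(-7) + 2^(-8)
    = 0.25 + 0.125 + 0.015625 + 0.015625 + 0.0078125 + 0.0078125 + 0.0078125 + 0.00390625
    = 111/256 = 0.43359375
Since 0.43359375 <= 1, Kraft's inequality IS satisfied.
A prefix code with these lengths CAN exist.

Kraft sum = 0.43359375. Satisfied.


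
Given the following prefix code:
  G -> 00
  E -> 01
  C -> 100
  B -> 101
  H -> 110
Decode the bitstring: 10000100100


Decoding step by step:
Bits 100 -> C
Bits 00 -> G
Bits 100 -> C
Bits 100 -> C


Decoded message: CGCC


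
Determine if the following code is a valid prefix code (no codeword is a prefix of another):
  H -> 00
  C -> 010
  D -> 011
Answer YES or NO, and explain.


Checking each pair (does one codeword prefix another?):
  H='00' vs C='010': no prefix
  H='00' vs D='011': no prefix
  C='010' vs H='00': no prefix
  C='010' vs D='011': no prefix
  D='011' vs H='00': no prefix
  D='011' vs C='010': no prefix
No violation found over all pairs.

YES -- this is a valid prefix code. No codeword is a prefix of any other codeword.


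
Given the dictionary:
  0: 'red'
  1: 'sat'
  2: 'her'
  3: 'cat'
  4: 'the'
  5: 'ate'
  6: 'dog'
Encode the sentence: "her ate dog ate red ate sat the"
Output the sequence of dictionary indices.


Look up each word in the dictionary:
  'her' -> 2
  'ate' -> 5
  'dog' -> 6
  'ate' -> 5
  'red' -> 0
  'ate' -> 5
  'sat' -> 1
  'the' -> 4

Encoded: [2, 5, 6, 5, 0, 5, 1, 4]


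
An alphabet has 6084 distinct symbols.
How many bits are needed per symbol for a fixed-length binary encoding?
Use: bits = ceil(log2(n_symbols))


log2(6084) = 12.5708
Bracket: 2^12 = 4096 < 6084 <= 2^13 = 8192
So ceil(log2(6084)) = 13

bits = ceil(log2(6084)) = ceil(12.5708) = 13 bits


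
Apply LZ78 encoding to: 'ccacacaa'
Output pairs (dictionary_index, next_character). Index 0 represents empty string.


LZ78 encoding steps:
Dictionary: {0: ''}
Step 1: w='' (idx 0), next='c' -> output (0, 'c'), add 'c' as idx 1
Step 2: w='c' (idx 1), next='a' -> output (1, 'a'), add 'ca' as idx 2
Step 3: w='ca' (idx 2), next='c' -> output (2, 'c'), add 'cac' as idx 3
Step 4: w='' (idx 0), next='a' -> output (0, 'a'), add 'a' as idx 4
Step 5: w='a' (idx 4), end of input -> output (4, '')


Encoded: [(0, 'c'), (1, 'a'), (2, 'c'), (0, 'a'), (4, '')]


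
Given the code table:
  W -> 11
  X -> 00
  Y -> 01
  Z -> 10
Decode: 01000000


Decoding:
01 -> Y
00 -> X
00 -> X
00 -> X


Result: YXXX


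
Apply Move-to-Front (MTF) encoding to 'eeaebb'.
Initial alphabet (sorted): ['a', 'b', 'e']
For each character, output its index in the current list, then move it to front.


MTF encoding:
'e': index 2 in ['a', 'b', 'e'] -> ['e', 'a', 'b']
'e': index 0 in ['e', 'a', 'b'] -> ['e', 'a', 'b']
'a': index 1 in ['e', 'a', 'b'] -> ['a', 'e', 'b']
'e': index 1 in ['a', 'e', 'b'] -> ['e', 'a', 'b']
'b': index 2 in ['e', 'a', 'b'] -> ['b', 'e', 'a']
'b': index 0 in ['b', 'e', 'a'] -> ['b', 'e', 'a']


Output: [2, 0, 1, 1, 2, 0]


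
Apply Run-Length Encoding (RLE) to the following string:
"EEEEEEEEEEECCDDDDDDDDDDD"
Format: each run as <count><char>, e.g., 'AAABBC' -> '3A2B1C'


Scanning runs left to right:
  i=0: run of 'E' x 11 -> '11E'
  i=11: run of 'C' x 2 -> '2C'
  i=13: run of 'D' x 11 -> '11D'

RLE = 11E2C11D


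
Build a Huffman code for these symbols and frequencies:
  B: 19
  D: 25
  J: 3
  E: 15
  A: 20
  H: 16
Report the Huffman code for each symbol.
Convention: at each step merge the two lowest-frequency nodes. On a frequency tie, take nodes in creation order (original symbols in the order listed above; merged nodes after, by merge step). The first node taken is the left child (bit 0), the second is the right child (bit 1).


Huffman tree construction:
Step 1: Merge J(3) + E(15) = 18
Step 2: Merge H(16) + (J+E)(18) = 34
Step 3: Merge B(19) + A(20) = 39
Step 4: Merge D(25) + (H+(J+E))(34) = 59
Step 5: Merge (B+A)(39) + (D+(H+(J+E)))(59) = 98
Read each symbol's code off the tree from the root (left child = 0, right child = 1).

Codes:
  B: 00 (length 2)
  D: 10 (length 2)
  J: 1110 (length 4)
  E: 1111 (length 4)
  A: 01 (length 2)
  H: 110 (length 3)
Average code length: 248/98 = 2.5306 bits/symbol


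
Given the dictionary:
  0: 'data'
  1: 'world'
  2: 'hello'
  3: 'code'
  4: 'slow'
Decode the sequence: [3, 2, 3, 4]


Look up each index in the dictionary:
  3 -> 'code'
  2 -> 'hello'
  3 -> 'code'
  4 -> 'slow'

Decoded: "code hello code slow"


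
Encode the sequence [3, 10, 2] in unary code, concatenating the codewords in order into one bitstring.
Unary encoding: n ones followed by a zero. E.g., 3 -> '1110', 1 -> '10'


Encode each number as n ones followed by a terminating 0:
  3 -> 1110 (4 bits)
  10 -> 11111111110 (11 bits)
  2 -> 110 (3 bits)
Total length = 4 + 11 + 3 = 18 bits.

Unary([3, 10, 2]) = 111011111111110110 (18 bits)


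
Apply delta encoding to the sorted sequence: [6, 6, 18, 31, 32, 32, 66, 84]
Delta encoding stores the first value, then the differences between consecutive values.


First value: 6
Deltas:
  6 - 6 = 0
  18 - 6 = 12
  31 - 18 = 13
  32 - 31 = 1
  32 - 32 = 0
  66 - 32 = 34
  84 - 66 = 18


Delta encoded: [6, 0, 12, 13, 1, 0, 34, 18]


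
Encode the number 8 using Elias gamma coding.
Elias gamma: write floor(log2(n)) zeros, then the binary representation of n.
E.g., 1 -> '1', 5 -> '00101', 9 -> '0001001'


num_bits = floor(log2(8)) + 1 = 4
leading_zeros = num_bits - 1 = 3
binary(8) = 1000

Elias gamma(8) = '000' + '1000' = 0001000 (7 bits)


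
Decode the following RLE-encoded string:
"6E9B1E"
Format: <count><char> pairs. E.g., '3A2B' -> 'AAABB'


Expanding each <count><char> pair:
  6E -> 'EEEEEE'
  9B -> 'BBBBBBBBB'
  1E -> 'E'

Decoded = EEEEEEBBBBBBBBBE


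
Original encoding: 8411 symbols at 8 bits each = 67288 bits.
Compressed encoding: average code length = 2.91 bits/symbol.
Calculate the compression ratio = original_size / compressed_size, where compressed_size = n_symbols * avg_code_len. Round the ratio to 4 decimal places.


original_size = n_symbols * orig_bits = 8411 * 8 = 67288 bits
compressed_size = n_symbols * avg_code_len = 8411 * 2.91 = 24476.01 bits
ratio = original_size / compressed_size = 67288 / 24476.01 = 2.7491

Compression ratio = 2.7491


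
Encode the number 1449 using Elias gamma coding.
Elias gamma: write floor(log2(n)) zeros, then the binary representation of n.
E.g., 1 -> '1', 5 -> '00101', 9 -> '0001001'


num_bits = floor(log2(1449)) + 1 = 11
leading_zeros = num_bits - 1 = 10
binary(1449) = 10110101001

Elias gamma(1449) = '0000000000' + '10110101001' = 000000000010110101001 (21 bits)


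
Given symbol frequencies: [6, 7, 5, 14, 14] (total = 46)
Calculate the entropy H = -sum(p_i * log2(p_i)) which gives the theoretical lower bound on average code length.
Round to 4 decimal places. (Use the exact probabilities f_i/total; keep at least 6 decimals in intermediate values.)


Per-symbol terms -p_i * log2(p_i) with p_i = f_i/46:
  p = 6/46 = 0.130435: log2(p) = -2.938599, -p*log2(p) = 0.383296
  p = 7/46 = 0.152174: log2(p) = -2.716207, -p*log2(p) = 0.413336
  p = 5/46 = 0.108696: log2(p) = -3.201634, -p*log2(p) = 0.348004
  p = 14/46 = 0.304348: log2(p) = -1.716207, -p*log2(p) = 0.522324
  p = 14/46 = 0.304348: log2(p) = -1.716207, -p*log2(p) = 0.522324
H = 0.383296 + 0.413336 + 0.348004 + 0.522324 + 0.522324 = 2.189284

H = 2.1893 bits/symbol


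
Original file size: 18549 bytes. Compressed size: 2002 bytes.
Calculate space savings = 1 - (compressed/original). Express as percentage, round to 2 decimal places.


ratio = compressed/original = 2002/18549 = 0.10793
savings = 1 - ratio = 1 - 0.10793 = 0.89207
as a percentage: 0.89207 * 100 = 89.21%

Space savings = 1 - 2002/18549 = 89.21%


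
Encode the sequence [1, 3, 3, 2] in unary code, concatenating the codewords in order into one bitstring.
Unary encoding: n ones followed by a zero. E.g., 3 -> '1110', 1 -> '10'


Encode each number as n ones followed by a terminating 0:
  1 -> 10 (2 bits)
  3 -> 1110 (4 bits)
  3 -> 1110 (4 bits)
  2 -> 110 (3 bits)
Total length = 2 + 4 + 4 + 3 = 13 bits.

Unary([1, 3, 3, 2]) = 1011101110110 (13 bits)


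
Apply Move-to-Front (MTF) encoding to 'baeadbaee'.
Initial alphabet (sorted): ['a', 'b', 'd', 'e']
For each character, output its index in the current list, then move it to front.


MTF encoding:
'b': index 1 in ['a', 'b', 'd', 'e'] -> ['b', 'a', 'd', 'e']
'a': index 1 in ['b', 'a', 'd', 'e'] -> ['a', 'b', 'd', 'e']
'e': index 3 in ['a', 'b', 'd', 'e'] -> ['e', 'a', 'b', 'd']
'a': index 1 in ['e', 'a', 'b', 'd'] -> ['a', 'e', 'b', 'd']
'd': index 3 in ['a', 'e', 'b', 'd'] -> ['d', 'a', 'e', 'b']
'b': index 3 in ['d', 'a', 'e', 'b'] -> ['b', 'd', 'a', 'e']
'a': index 2 in ['b', 'd', 'a', 'e'] -> ['a', 'b', 'd', 'e']
'e': index 3 in ['a', 'b', 'd', 'e'] -> ['e', 'a', 'b', 'd']
'e': index 0 in ['e', 'a', 'b', 'd'] -> ['e', 'a', 'b', 'd']


Output: [1, 1, 3, 1, 3, 3, 2, 3, 0]


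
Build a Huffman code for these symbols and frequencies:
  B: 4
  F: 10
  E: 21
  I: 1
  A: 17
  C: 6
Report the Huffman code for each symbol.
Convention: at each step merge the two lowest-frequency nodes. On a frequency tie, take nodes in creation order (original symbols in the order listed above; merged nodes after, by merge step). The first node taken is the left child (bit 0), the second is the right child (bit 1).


Huffman tree construction:
Step 1: Merge I(1) + B(4) = 5
Step 2: Merge (I+B)(5) + C(6) = 11
Step 3: Merge F(10) + ((I+B)+C)(11) = 21
Step 4: Merge A(17) + E(21) = 38
Step 5: Merge (F+((I+B)+C))(21) + (A+E)(38) = 59
Read each symbol's code off the tree from the root (left child = 0, right child = 1).

Codes:
  B: 0101 (length 4)
  F: 00 (length 2)
  E: 11 (length 2)
  I: 0100 (length 4)
  A: 10 (length 2)
  C: 011 (length 3)
Average code length: 134/59 = 2.2712 bits/symbol


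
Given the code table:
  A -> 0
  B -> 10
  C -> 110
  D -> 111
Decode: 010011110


Decoding:
0 -> A
10 -> B
0 -> A
111 -> D
10 -> B


Result: ABADB


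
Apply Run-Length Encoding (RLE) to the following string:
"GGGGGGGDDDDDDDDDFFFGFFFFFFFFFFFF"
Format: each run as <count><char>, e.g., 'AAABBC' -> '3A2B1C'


Scanning runs left to right:
  i=0: run of 'G' x 7 -> '7G'
  i=7: run of 'D' x 9 -> '9D'
  i=16: run of 'F' x 3 -> '3F'
  i=19: run of 'G' x 1 -> '1G'
  i=20: run of 'F' x 12 -> '12F'

RLE = 7G9D3F1G12F


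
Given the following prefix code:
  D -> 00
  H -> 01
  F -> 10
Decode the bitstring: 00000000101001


Decoding step by step:
Bits 00 -> D
Bits 00 -> D
Bits 00 -> D
Bits 00 -> D
Bits 10 -> F
Bits 10 -> F
Bits 01 -> H


Decoded message: DDDDFFH


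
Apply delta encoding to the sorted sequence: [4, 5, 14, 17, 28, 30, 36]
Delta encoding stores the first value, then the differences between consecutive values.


First value: 4
Deltas:
  5 - 4 = 1
  14 - 5 = 9
  17 - 14 = 3
  28 - 17 = 11
  30 - 28 = 2
  36 - 30 = 6


Delta encoded: [4, 1, 9, 3, 11, 2, 6]


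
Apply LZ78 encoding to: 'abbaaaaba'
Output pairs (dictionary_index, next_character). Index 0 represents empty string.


LZ78 encoding steps:
Dictionary: {0: ''}
Step 1: w='' (idx 0), next='a' -> output (0, 'a'), add 'a' as idx 1
Step 2: w='' (idx 0), next='b' -> output (0, 'b'), add 'b' as idx 2
Step 3: w='b' (idx 2), next='a' -> output (2, 'a'), add 'ba' as idx 3
Step 4: w='a' (idx 1), next='a' -> output (1, 'a'), add 'aa' as idx 4
Step 5: w='a' (idx 1), next='b' -> output (1, 'b'), add 'ab' as idx 5
Step 6: w='a' (idx 1), end of input -> output (1, '')


Encoded: [(0, 'a'), (0, 'b'), (2, 'a'), (1, 'a'), (1, 'b'), (1, '')]


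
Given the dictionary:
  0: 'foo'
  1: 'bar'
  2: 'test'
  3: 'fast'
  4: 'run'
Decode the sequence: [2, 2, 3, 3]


Look up each index in the dictionary:
  2 -> 'test'
  2 -> 'test'
  3 -> 'fast'
  3 -> 'fast'

Decoded: "test test fast fast"


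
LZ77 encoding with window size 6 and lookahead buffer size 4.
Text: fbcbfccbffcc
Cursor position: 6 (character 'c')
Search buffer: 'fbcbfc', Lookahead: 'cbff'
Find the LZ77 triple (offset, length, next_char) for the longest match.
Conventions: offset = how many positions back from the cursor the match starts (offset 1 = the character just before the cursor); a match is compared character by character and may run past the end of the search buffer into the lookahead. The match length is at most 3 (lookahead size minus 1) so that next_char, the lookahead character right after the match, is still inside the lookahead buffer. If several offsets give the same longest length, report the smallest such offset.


Try each offset into the search buffer:
  offset=1 (pos 5, char 'c'): match length 1
  offset=2 (pos 4, char 'f'): match length 0
  offset=3 (pos 3, char 'b'): match length 0
  offset=4 (pos 2, char 'c'): match length 3
  offset=5 (pos 1, char 'b'): match length 0
  offset=6 (pos 0, char 'f'): match length 0
Longest match has length 3 at offset 4.
next_char = character at position 6 + 3 = 9 -> 'f'

Best match: offset=4, length=3 (matching 'cbf' starting at position 2)
LZ77 triple: (4, 3, 'f')


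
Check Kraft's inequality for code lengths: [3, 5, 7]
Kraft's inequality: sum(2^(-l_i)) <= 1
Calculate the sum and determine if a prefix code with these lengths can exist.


Sum = 2^(-3) + 2^(-5) + 2^(-7)
    = 0.125 + 0.03125 + 0.0078125
    = 21/128 = 0.1640625
Since 0.1640625 <= 1, Kraft's inequality IS satisfied.
A prefix code with these lengths CAN exist.

Kraft sum = 0.1640625. Satisfied.


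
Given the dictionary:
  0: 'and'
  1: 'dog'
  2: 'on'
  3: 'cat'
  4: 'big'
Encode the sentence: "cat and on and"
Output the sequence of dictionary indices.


Look up each word in the dictionary:
  'cat' -> 3
  'and' -> 0
  'on' -> 2
  'and' -> 0

Encoded: [3, 0, 2, 0]


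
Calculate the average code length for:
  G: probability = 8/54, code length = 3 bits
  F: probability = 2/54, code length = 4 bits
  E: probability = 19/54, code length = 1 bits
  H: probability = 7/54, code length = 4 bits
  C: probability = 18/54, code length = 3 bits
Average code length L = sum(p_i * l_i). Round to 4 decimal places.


Weighted contributions p_i * l_i:
  G: (8/54) * 3 = 24/54
  F: (2/54) * 4 = 8/54
  E: (19/54) * 1 = 19/54
  H: (7/54) * 4 = 28/54
  C: (18/54) * 3 = 54/54
Sum = (24 + 8 + 19 + 28 + 54)/54 = 133/54

L = 133/54 = 2.4630 bits/symbol


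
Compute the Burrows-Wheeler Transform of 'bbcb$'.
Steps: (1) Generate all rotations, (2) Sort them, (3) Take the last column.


Rotations (sorted):
  0: $bbcb -> last char: b
  1: b$bbc -> last char: c
  2: bbcb$ -> last char: $
  3: bcb$b -> last char: b
  4: cb$bb -> last char: b


BWT = bc$bb


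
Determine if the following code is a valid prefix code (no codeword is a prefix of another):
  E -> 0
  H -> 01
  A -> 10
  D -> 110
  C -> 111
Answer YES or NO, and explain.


Checking each pair (does one codeword prefix another?):
  E='0' vs H='01': prefix -- VIOLATION

NO -- this is NOT a valid prefix code. E (0) is a prefix of H (01).


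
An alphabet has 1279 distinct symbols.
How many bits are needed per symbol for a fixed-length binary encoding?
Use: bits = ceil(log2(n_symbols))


log2(1279) = 10.3208
Bracket: 2^10 = 1024 < 1279 <= 2^11 = 2048
So ceil(log2(1279)) = 11

bits = ceil(log2(1279)) = ceil(10.3208) = 11 bits


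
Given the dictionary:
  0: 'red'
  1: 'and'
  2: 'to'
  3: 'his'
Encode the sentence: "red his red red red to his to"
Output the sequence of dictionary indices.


Look up each word in the dictionary:
  'red' -> 0
  'his' -> 3
  'red' -> 0
  'red' -> 0
  'red' -> 0
  'to' -> 2
  'his' -> 3
  'to' -> 2

Encoded: [0, 3, 0, 0, 0, 2, 3, 2]


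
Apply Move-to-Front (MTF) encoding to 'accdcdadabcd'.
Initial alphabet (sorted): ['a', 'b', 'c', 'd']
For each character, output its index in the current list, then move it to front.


MTF encoding:
'a': index 0 in ['a', 'b', 'c', 'd'] -> ['a', 'b', 'c', 'd']
'c': index 2 in ['a', 'b', 'c', 'd'] -> ['c', 'a', 'b', 'd']
'c': index 0 in ['c', 'a', 'b', 'd'] -> ['c', 'a', 'b', 'd']
'd': index 3 in ['c', 'a', 'b', 'd'] -> ['d', 'c', 'a', 'b']
'c': index 1 in ['d', 'c', 'a', 'b'] -> ['c', 'd', 'a', 'b']
'd': index 1 in ['c', 'd', 'a', 'b'] -> ['d', 'c', 'a', 'b']
'a': index 2 in ['d', 'c', 'a', 'b'] -> ['a', 'd', 'c', 'b']
'd': index 1 in ['a', 'd', 'c', 'b'] -> ['d', 'a', 'c', 'b']
'a': index 1 in ['d', 'a', 'c', 'b'] -> ['a', 'd', 'c', 'b']
'b': index 3 in ['a', 'd', 'c', 'b'] -> ['b', 'a', 'd', 'c']
'c': index 3 in ['b', 'a', 'd', 'c'] -> ['c', 'b', 'a', 'd']
'd': index 3 in ['c', 'b', 'a', 'd'] -> ['d', 'c', 'b', 'a']


Output: [0, 2, 0, 3, 1, 1, 2, 1, 1, 3, 3, 3]


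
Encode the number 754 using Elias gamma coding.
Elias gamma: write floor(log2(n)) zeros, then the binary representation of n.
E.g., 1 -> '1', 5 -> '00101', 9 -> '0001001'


num_bits = floor(log2(754)) + 1 = 10
leading_zeros = num_bits - 1 = 9
binary(754) = 1011110010

Elias gamma(754) = '000000000' + '1011110010' = 0000000001011110010 (19 bits)


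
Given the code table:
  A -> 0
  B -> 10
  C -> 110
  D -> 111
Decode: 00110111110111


Decoding:
0 -> A
0 -> A
110 -> C
111 -> D
110 -> C
111 -> D


Result: AACDCD


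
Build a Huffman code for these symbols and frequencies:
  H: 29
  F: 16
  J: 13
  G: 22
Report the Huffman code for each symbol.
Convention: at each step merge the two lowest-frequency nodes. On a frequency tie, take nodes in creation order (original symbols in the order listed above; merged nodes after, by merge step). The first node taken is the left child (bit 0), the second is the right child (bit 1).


Huffman tree construction:
Step 1: Merge J(13) + F(16) = 29
Step 2: Merge G(22) + H(29) = 51
Step 3: Merge (J+F)(29) + (G+H)(51) = 80
Read each symbol's code off the tree from the root (left child = 0, right child = 1).

Codes:
  H: 11 (length 2)
  F: 01 (length 2)
  J: 00 (length 2)
  G: 10 (length 2)
Average code length: 160/80 = 2.0000 bits/symbol


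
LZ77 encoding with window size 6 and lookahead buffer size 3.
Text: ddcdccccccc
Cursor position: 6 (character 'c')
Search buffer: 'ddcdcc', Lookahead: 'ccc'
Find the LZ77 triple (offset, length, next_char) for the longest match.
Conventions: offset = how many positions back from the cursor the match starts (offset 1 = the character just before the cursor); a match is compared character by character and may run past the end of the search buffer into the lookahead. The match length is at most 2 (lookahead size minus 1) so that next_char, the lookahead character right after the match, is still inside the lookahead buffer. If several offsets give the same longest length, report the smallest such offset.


Try each offset into the search buffer:
  offset=1 (pos 5, char 'c'): match length 2
  offset=2 (pos 4, char 'c'): match length 2
  offset=3 (pos 3, char 'd'): match length 0
  offset=4 (pos 2, char 'c'): match length 1
  offset=5 (pos 1, char 'd'): match length 0
  offset=6 (pos 0, char 'd'): match length 0
Longest match has length 2, found at offsets 1, 2; take the smallest, offset 1.
next_char = character at position 6 + 2 = 8 -> 'c'

Best match: offset=1, length=2 (matching 'cc' starting at position 5)
LZ77 triple: (1, 2, 'c')


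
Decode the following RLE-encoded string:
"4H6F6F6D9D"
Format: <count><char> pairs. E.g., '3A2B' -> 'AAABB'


Expanding each <count><char> pair:
  4H -> 'HHHH'
  6F -> 'FFFFFF'
  6F -> 'FFFFFF'
  6D -> 'DDDDDD'
  9D -> 'DDDDDDDDD'

Decoded = HHHHFFFFFFFFFFFFDDDDDDDDDDDDDDD


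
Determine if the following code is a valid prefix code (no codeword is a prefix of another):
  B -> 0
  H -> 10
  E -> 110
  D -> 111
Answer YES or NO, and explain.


Checking each pair (does one codeword prefix another?):
  B='0' vs H='10': no prefix
  B='0' vs E='110': no prefix
  B='0' vs D='111': no prefix
  H='10' vs B='0': no prefix
  H='10' vs E='110': no prefix
  H='10' vs D='111': no prefix
  E='110' vs B='0': no prefix
  E='110' vs H='10': no prefix
  E='110' vs D='111': no prefix
  D='111' vs B='0': no prefix
  D='111' vs H='10': no prefix
  D='111' vs E='110': no prefix
No violation found over all pairs.

YES -- this is a valid prefix code. No codeword is a prefix of any other codeword.


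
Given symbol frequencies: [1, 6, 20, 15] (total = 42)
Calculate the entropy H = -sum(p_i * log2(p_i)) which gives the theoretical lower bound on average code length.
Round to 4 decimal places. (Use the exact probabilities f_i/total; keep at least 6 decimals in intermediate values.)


Per-symbol terms -p_i * log2(p_i) with p_i = f_i/42:
  p = 1/42 = 0.023810: log2(p) = -5.392317, -p*log2(p) = 0.128389
  p = 6/42 = 0.142857: log2(p) = -2.807355, -p*log2(p) = 0.401051
  p = 20/42 = 0.476190: log2(p) = -1.070389, -p*log2(p) = 0.509709
  p = 15/42 = 0.357143: log2(p) = -1.485427, -p*log2(p) = 0.530510
H = 0.128389 + 0.401051 + 0.509709 + 0.530510 = 1.569659

H = 1.5697 bits/symbol


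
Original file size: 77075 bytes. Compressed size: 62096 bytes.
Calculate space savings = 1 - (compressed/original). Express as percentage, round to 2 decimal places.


ratio = compressed/original = 62096/77075 = 0.805657
savings = 1 - ratio = 1 - 0.805657 = 0.194343
as a percentage: 0.194343 * 100 = 19.43%

Space savings = 1 - 62096/77075 = 19.43%


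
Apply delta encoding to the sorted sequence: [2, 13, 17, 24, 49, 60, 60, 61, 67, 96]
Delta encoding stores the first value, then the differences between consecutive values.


First value: 2
Deltas:
  13 - 2 = 11
  17 - 13 = 4
  24 - 17 = 7
  49 - 24 = 25
  60 - 49 = 11
  60 - 60 = 0
  61 - 60 = 1
  67 - 61 = 6
  96 - 67 = 29


Delta encoded: [2, 11, 4, 7, 25, 11, 0, 1, 6, 29]


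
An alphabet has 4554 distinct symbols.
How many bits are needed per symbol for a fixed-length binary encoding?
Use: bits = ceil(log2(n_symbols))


log2(4554) = 12.1529
Bracket: 2^12 = 4096 < 4554 <= 2^13 = 8192
So ceil(log2(4554)) = 13

bits = ceil(log2(4554)) = ceil(12.1529) = 13 bits


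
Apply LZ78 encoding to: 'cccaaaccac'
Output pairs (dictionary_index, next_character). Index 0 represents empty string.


LZ78 encoding steps:
Dictionary: {0: ''}
Step 1: w='' (idx 0), next='c' -> output (0, 'c'), add 'c' as idx 1
Step 2: w='c' (idx 1), next='c' -> output (1, 'c'), add 'cc' as idx 2
Step 3: w='' (idx 0), next='a' -> output (0, 'a'), add 'a' as idx 3
Step 4: w='a' (idx 3), next='a' -> output (3, 'a'), add 'aa' as idx 4
Step 5: w='cc' (idx 2), next='a' -> output (2, 'a'), add 'cca' as idx 5
Step 6: w='c' (idx 1), end of input -> output (1, '')


Encoded: [(0, 'c'), (1, 'c'), (0, 'a'), (3, 'a'), (2, 'a'), (1, '')]


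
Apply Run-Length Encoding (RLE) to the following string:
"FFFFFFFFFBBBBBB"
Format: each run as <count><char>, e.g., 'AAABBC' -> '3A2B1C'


Scanning runs left to right:
  i=0: run of 'F' x 9 -> '9F'
  i=9: run of 'B' x 6 -> '6B'

RLE = 9F6B


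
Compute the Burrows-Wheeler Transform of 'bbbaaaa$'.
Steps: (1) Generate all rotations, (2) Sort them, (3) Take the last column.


Rotations (sorted):
  0: $bbbaaaa -> last char: a
  1: a$bbbaaa -> last char: a
  2: aa$bbbaa -> last char: a
  3: aaa$bbba -> last char: a
  4: aaaa$bbb -> last char: b
  5: baaaa$bb -> last char: b
  6: bbaaaa$b -> last char: b
  7: bbbaaaa$ -> last char: $


BWT = aaaabbb$


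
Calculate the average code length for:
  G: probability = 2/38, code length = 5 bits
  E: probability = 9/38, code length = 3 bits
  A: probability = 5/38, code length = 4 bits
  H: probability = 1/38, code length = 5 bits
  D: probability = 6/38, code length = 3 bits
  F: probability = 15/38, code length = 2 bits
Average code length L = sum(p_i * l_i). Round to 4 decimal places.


Weighted contributions p_i * l_i:
  G: (2/38) * 5 = 10/38
  E: (9/38) * 3 = 27/38
  A: (5/38) * 4 = 20/38
  H: (1/38) * 5 = 5/38
  D: (6/38) * 3 = 18/38
  F: (15/38) * 2 = 30/38
Sum = (10 + 27 + 20 + 5 + 18 + 30)/38 = 110/38

L = 110/38 = 2.8947 bits/symbol


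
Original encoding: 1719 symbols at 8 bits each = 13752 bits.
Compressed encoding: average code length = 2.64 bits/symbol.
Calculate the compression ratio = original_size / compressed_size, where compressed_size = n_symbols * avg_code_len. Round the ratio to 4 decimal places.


original_size = n_symbols * orig_bits = 1719 * 8 = 13752 bits
compressed_size = n_symbols * avg_code_len = 1719 * 2.64 = 4538.16 bits
ratio = original_size / compressed_size = 13752 / 4538.16 = 3.0303

Compression ratio = 3.0303


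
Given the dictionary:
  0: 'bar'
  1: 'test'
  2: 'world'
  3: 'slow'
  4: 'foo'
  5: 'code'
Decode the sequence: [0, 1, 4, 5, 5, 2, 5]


Look up each index in the dictionary:
  0 -> 'bar'
  1 -> 'test'
  4 -> 'foo'
  5 -> 'code'
  5 -> 'code'
  2 -> 'world'
  5 -> 'code'

Decoded: "bar test foo code code world code"


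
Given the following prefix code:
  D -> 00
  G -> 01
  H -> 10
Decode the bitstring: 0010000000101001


Decoding step by step:
Bits 00 -> D
Bits 10 -> H
Bits 00 -> D
Bits 00 -> D
Bits 00 -> D
Bits 10 -> H
Bits 10 -> H
Bits 01 -> G


Decoded message: DHDDDHHG


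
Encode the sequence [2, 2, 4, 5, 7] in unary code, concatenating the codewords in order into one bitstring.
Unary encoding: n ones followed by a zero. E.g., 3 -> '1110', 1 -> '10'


Encode each number as n ones followed by a terminating 0:
  2 -> 110 (3 bits)
  2 -> 110 (3 bits)
  4 -> 11110 (5 bits)
  5 -> 111110 (6 bits)
  7 -> 11111110 (8 bits)
Total length = 3 + 3 + 5 + 6 + 8 = 25 bits.

Unary([2, 2, 4, 5, 7]) = 1101101111011111011111110 (25 bits)


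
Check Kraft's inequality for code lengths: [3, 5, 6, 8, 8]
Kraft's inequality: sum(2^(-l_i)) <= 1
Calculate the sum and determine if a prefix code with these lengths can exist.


Sum = 2^(-3) + 2^(-5) + 2^(-6) + 2^(-8) + 2^(-8)
    = 0.125 + 0.03125 + 0.015625 + 0.00390625 + 0.00390625
    = 46/256 = 0.1796875
Since 0.1796875 <= 1, Kraft's inequality IS satisfied.
A prefix code with these lengths CAN exist.

Kraft sum = 0.1796875. Satisfied.


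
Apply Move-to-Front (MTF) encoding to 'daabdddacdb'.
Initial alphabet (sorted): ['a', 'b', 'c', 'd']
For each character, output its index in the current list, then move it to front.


MTF encoding:
'd': index 3 in ['a', 'b', 'c', 'd'] -> ['d', 'a', 'b', 'c']
'a': index 1 in ['d', 'a', 'b', 'c'] -> ['a', 'd', 'b', 'c']
'a': index 0 in ['a', 'd', 'b', 'c'] -> ['a', 'd', 'b', 'c']
'b': index 2 in ['a', 'd', 'b', 'c'] -> ['b', 'a', 'd', 'c']
'd': index 2 in ['b', 'a', 'd', 'c'] -> ['d', 'b', 'a', 'c']
'd': index 0 in ['d', 'b', 'a', 'c'] -> ['d', 'b', 'a', 'c']
'd': index 0 in ['d', 'b', 'a', 'c'] -> ['d', 'b', 'a', 'c']
'a': index 2 in ['d', 'b', 'a', 'c'] -> ['a', 'd', 'b', 'c']
'c': index 3 in ['a', 'd', 'b', 'c'] -> ['c', 'a', 'd', 'b']
'd': index 2 in ['c', 'a', 'd', 'b'] -> ['d', 'c', 'a', 'b']
'b': index 3 in ['d', 'c', 'a', 'b'] -> ['b', 'd', 'c', 'a']


Output: [3, 1, 0, 2, 2, 0, 0, 2, 3, 2, 3]
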